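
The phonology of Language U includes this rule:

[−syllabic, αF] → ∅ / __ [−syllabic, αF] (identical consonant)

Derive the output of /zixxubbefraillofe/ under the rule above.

zixubefrailofe

/xx/ is a geminate; the first /x/ deletes.
/bb/ is a geminate; the first /b/ deletes.
/ll/ is a geminate; the first /l/ deletes.
Surface form: [zixubefrailofe].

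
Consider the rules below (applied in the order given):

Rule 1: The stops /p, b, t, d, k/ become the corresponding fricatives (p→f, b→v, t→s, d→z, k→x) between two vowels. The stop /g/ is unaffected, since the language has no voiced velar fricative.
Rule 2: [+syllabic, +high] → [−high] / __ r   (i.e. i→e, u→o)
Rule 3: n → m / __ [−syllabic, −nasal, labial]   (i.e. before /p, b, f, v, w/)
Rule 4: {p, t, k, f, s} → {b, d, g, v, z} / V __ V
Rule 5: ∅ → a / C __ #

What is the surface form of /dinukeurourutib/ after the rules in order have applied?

Rule 1 (intervocalic spirantization): /k/ is a stop between vowels /u/ and /e/, so it spirantizes to the fricative [x]. /t/ is a stop between vowels /u/ and /i/, so it spirantizes to the fricative [s]. /dinukeurourutib/ → dinuxeurourusib.
Rule 2 (pre-rhotic lowering): /u/ is a high vowel immediately before /r/, so it lowers to [o]. /u/ is a high vowel immediately before /r/, so it lowers to [o]. /dinuxeurourusib/ → dinuxeoroorusib.
Rule 3 (nasal place assimilation): no segment meets the environment; /dinuxeoroorusib/ is unchanged.
Rule 4 (intervocalic voicing): /s/ is a voiceless obstruent between vowels /u/ and /i/, so it voices to [z]. /dinuxeoroorusib/ → dinuxeorooruzib.
Rule 5 (final a-epenthesis): the form ends in the consonant /b/, so [a] is inserted word-finally. /dinuxeorooruzib/ → dinuxeorooruziba.

dinuxeorooruziba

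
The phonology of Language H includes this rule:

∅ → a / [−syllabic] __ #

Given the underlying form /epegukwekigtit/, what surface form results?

epegukwekigtita

the form ends in the consonant /t/, so [a] is inserted word-finally.
Surface form: [epegukwekigtita].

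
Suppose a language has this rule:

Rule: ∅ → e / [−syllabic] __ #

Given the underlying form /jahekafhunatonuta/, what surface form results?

jahekafhunatonuta

No segment of /jahekafhunatonuta/ meets the structural description of the rule, so the form surfaces unchanged.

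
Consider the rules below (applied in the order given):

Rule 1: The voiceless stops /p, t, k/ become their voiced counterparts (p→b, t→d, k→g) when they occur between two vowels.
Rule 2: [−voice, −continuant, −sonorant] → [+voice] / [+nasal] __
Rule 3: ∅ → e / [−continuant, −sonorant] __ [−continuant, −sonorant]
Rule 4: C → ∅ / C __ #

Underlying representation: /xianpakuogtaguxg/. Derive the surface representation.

xianbaguogetagux

Rule 1 (intervocalic voicing): /k/ is a voiceless stop between vowels /a/ and /u/, so it voices to [g]. /xianpakuogtaguxg/ → xianpaguogtaguxg.
Rule 2 (post-nasal voicing): /p/ is a voiceless stop immediately after the nasal /n/, so it voices to [b]. /xianpaguogtaguxg/ → xianbaguogtaguxg.
Rule 3 (stop-cluster e-epenthesis): /g/ and /t/ form a stop–stop cluster, so [e] is inserted between them. /xianbaguogtaguxg/ → xianbaguogetaguxg.
Rule 4 (final cluster simplification): /g/ is the second consonant of a word-final cluster /xg/, so it deletes. /xianbaguogetaguxg/ → xianbaguogetagux.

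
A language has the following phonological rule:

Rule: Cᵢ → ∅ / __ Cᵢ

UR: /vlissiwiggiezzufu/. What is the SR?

/ss/ is a geminate; the first /s/ deletes.
/gg/ is a geminate; the first /g/ deletes.
/zz/ is a geminate; the first /z/ deletes.
The other instances of /v/, /l/, /s/, /w/, /g/, /z/, /f/ do not occur in the required environment and remain unchanged.
Surface form: [vlisiwigiezufu].

vlisiwigiezufu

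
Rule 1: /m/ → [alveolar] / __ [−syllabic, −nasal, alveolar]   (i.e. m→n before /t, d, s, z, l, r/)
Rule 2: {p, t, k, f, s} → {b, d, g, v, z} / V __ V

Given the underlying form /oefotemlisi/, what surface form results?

Rule 1 (nasal place assimilation): /m/ precedes the alveolar consonant /l/, so it assimilates in place to [n]. /oefotemlisi/ → oefotenlisi.
Rule 2 (intervocalic voicing): /f/ is a voiceless obstruent between vowels /e/ and /o/, so it voices to [v]. /t/ is a voiceless obstruent between vowels /o/ and /e/, so it voices to [d]. /s/ is a voiceless obstruent between vowels /i/ and /i/, so it voices to [z]. /oefotenlisi/ → oevodenlizi.

oevodenlizi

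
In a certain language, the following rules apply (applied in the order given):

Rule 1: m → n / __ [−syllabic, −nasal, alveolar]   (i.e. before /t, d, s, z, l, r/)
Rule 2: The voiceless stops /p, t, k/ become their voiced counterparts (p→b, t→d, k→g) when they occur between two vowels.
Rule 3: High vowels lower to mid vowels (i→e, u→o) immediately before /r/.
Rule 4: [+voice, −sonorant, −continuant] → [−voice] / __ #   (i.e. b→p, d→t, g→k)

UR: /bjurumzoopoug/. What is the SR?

bjorunzoobouk

Rule 1 (nasal place assimilation): /m/ precedes the alveolar consonant /z/, so it assimilates in place to [n]. /bjurumzoopoug/ → bjurunzoopoug.
Rule 2 (intervocalic voicing): /p/ is a voiceless stop between vowels /o/ and /o/, so it voices to [b]. /bjurunzoopoug/ → bjurunzooboug.
Rule 3 (pre-rhotic lowering): /u/ is a high vowel immediately before /r/, so it lowers to [o]. /bjurunzooboug/ → bjorunzooboug.
Rule 4 (final devoicing): /g/ is a voiced stop in word-final position, so it devoices to [k]. /bjorunzooboug/ → bjorunzoobouk.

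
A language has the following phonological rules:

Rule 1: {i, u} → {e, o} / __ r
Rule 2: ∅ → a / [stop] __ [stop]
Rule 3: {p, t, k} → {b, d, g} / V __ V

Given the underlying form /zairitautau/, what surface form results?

Rule 1 (pre-rhotic lowering): /i/ is a high vowel immediately before /r/, so it lowers to [e]. /zairitautau/ → zaeritautau.
Rule 2 (stop-cluster a-epenthesis): no segment meets the environment; /zaeritautau/ is unchanged.
Rule 3 (intervocalic voicing): /t/ is a voiceless stop between vowels /i/ and /a/, so it voices to [d]. /t/ is a voiceless stop between vowels /u/ and /a/, so it voices to [d]. /zaeritautau/ → zaeridaudau.

zaeridaudau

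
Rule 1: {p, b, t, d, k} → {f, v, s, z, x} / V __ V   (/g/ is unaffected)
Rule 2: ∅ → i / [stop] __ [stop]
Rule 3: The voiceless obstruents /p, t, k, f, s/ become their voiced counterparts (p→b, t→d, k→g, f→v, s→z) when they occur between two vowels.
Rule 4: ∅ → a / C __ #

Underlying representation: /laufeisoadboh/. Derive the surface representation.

lauveizoadiboha

Rule 1 (intervocalic spirantization): no segment meets the environment; /laufeisoadboh/ is unchanged.
Rule 2 (stop-cluster i-epenthesis): /d/ and /b/ form a stop–stop cluster, so [i] is inserted between them. /laufeisoadboh/ → laufeisoadiboh.
Rule 3 (intervocalic voicing): /f/ is a voiceless obstruent between vowels /u/ and /e/, so it voices to [v]. /s/ is a voiceless obstruent between vowels /i/ and /o/, so it voices to [z]. /laufeisoadiboh/ → lauveizoadiboh.
Rule 4 (final a-epenthesis): the form ends in the consonant /h/, so [a] is inserted word-finally. /lauveizoadiboh/ → lauveizoadiboha.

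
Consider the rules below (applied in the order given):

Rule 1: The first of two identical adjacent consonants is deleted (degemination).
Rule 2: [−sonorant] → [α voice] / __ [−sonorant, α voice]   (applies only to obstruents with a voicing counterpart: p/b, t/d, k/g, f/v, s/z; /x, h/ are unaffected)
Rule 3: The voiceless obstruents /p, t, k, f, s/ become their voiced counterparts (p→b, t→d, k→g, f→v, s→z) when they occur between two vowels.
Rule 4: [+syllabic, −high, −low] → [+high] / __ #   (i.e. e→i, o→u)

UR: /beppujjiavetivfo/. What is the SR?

Rule 1 (degemination): /pp/ is a geminate; the first /p/ deletes. /jj/ is a geminate; the first /j/ deletes. /beppujjiavetivfo/ → bepujiavetivfo.
Rule 2 (regressive voicing assimilation): /v/ precedes the voiceless obstruent /f/, so it devoices to [f] by assimilation. /bepujiavetivfo/ → bepujiavetiffo.
Rule 3 (intervocalic voicing): /p/ is a voiceless obstruent between vowels /e/ and /u/, so it voices to [b]. /t/ is a voiceless obstruent between vowels /e/ and /i/, so it voices to [d]. /bepujiavetiffo/ → bebujiavediffo.
Rule 4 (final vowel raising): /o/ is a mid vowel in word-final position, so it raises to [u]. /bebujiavediffo/ → bebujiavediffu.

bebujiavediffu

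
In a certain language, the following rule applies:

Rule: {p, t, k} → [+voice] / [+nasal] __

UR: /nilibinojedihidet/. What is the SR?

No segment of /nilibinojedihidet/ meets the structural description of the rule, so the form surfaces unchanged.

nilibinojedihidet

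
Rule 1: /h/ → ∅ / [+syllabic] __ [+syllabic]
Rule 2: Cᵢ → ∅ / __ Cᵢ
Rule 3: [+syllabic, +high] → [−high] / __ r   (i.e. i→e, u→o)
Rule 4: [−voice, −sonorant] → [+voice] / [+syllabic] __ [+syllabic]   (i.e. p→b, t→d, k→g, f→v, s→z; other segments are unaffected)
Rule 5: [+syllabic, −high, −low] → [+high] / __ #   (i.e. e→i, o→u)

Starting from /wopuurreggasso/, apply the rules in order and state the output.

Rule 1 (intervocalic h-deletion): no segment meets the environment; /wopuurreggasso/ is unchanged.
Rule 2 (degemination): /rr/ is a geminate; the first /r/ deletes. /gg/ is a geminate; the first /g/ deletes. /ss/ is a geminate; the first /s/ deletes. /wopuurreggasso/ → wopuuregaso.
Rule 3 (pre-rhotic lowering): /u/ is a high vowel immediately before /r/, so it lowers to [o]. /wopuuregaso/ → wopuoregaso.
Rule 4 (intervocalic voicing): /p/ is a voiceless obstruent between vowels /o/ and /u/, so it voices to [b]. /s/ is a voiceless obstruent between vowels /a/ and /o/, so it voices to [z]. /wopuoregaso/ → wobuoregazo.
Rule 5 (final vowel raising): /o/ is a mid vowel in word-final position, so it raises to [u]. /wobuoregazo/ → wobuoregazu.

wobuoregazu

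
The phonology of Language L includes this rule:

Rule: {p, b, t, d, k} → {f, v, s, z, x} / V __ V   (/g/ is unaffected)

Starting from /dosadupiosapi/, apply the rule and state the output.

Scanning /dosadupiosapi/: /d/ at position 1 is not in the conditioning environment; /d/ is a stop between vowels /a/ and /u/, so it spirantizes to the fricative [z]; /p/ is a stop between vowels /u/ and /i/, so it spirantizes to the fricative [f]; /p/ is a stop between vowels /a/ and /i/, so it spirantizes to the fricative [f].
Result: [dosazufiosafi].

dosazufiosafi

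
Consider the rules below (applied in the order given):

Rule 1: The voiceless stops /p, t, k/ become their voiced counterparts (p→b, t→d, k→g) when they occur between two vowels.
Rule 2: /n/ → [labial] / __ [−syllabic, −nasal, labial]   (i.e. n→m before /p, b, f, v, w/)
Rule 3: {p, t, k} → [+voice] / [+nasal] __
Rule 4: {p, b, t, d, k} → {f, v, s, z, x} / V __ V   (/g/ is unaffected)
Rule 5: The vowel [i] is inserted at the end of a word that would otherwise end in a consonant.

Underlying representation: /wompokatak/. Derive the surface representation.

wombogazaki

Rule 1 (intervocalic voicing): /k/ is a voiceless stop between vowels /o/ and /a/, so it voices to [g]. /t/ is a voiceless stop between vowels /a/ and /a/, so it voices to [d]. /wompokatak/ → wompogadak.
Rule 2 (nasal place assimilation): no segment meets the environment; /wompogadak/ is unchanged.
Rule 3 (post-nasal voicing): /p/ is a voiceless stop immediately after the nasal /m/, so it voices to [b]. /wompogadak/ → wombogadak.
Rule 4 (intervocalic spirantization): /d/ is a stop between vowels /a/ and /a/, so it spirantizes to the fricative [z]. /wombogadak/ → wombogazak.
Rule 5 (final i-epenthesis): the form ends in the consonant /k/, so [i] is inserted word-finally. /wombogazak/ → wombogazaki.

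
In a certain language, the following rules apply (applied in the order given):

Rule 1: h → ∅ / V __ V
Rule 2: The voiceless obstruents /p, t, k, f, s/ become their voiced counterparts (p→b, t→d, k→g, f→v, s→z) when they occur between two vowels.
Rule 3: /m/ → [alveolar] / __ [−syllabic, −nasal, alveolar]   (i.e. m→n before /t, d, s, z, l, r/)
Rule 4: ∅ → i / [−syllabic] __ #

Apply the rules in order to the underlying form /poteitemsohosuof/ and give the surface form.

Rule 1 (intervocalic h-deletion): /h/ occurs between vowels /o/ and /o/, so it deletes. /poteitemsohosuof/ → poteitemsoosuof.
Rule 2 (intervocalic voicing): /t/ is a voiceless obstruent between vowels /o/ and /e/, so it voices to [d]. /t/ is a voiceless obstruent between vowels /i/ and /e/, so it voices to [d]. /s/ is a voiceless obstruent between vowels /o/ and /u/, so it voices to [z]. /poteitemsoosuof/ → podeidemsoozuof.
Rule 3 (nasal place assimilation): /m/ precedes the alveolar consonant /s/, so it assimilates in place to [n]. /podeidemsoozuof/ → podeidensoozuof.
Rule 4 (final i-epenthesis): the form ends in the consonant /f/, so [i] is inserted word-finally. /podeidensoozuof/ → podeidensoozuofi.

podeidensoozuofi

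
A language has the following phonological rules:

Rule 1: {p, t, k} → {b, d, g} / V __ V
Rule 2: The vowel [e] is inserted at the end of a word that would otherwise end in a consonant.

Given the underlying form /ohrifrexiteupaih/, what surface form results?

Rule 1 (intervocalic voicing): /t/ is a voiceless stop between vowels /i/ and /e/, so it voices to [d]. /p/ is a voiceless stop between vowels /u/ and /a/, so it voices to [b]. /ohrifrexiteupaih/ → ohrifrexideubaih.
Rule 2 (final e-epenthesis): the form ends in the consonant /h/, so [e] is inserted word-finally. /ohrifrexideubaih/ → ohrifrexideubaihe.

ohrifrexideubaihe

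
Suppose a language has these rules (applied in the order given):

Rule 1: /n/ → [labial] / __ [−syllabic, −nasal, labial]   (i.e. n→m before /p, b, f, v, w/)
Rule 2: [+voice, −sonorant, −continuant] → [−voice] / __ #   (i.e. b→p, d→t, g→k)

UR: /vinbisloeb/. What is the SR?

vimbisloep

Rule 1 (nasal place assimilation): /n/ precedes the labial consonant /b/, so it assimilates in place to [m]. /vinbisloeb/ → vimbisloeb.
Rule 2 (final devoicing): /b/ is a voiced stop in word-final position, so it devoices to [p]. /vimbisloeb/ → vimbisloep.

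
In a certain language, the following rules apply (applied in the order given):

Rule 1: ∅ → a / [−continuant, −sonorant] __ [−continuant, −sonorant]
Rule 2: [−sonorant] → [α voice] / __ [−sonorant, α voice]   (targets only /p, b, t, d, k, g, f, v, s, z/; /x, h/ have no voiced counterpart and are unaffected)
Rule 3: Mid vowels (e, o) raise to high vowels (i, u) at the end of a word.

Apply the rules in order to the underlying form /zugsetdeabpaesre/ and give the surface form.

Rule 1 (stop-cluster a-epenthesis): /t/ and /d/ form a stop–stop cluster, so [a] is inserted between them. /b/ and /p/ form a stop–stop cluster, so [a] is inserted between them. /zugsetdeabpaesre/ → zugsetadeabapaesre.
Rule 2 (regressive voicing assimilation): /g/ precedes the voiceless obstruent /s/, so it devoices to [k] by assimilation. /zugsetadeabapaesre/ → zuksetadeabapaesre.
Rule 3 (final vowel raising): /e/ is a mid vowel in word-final position, so it raises to [i]. /zuksetadeabapaesre/ → zuksetadeabapaesri.

zuksetadeabapaesri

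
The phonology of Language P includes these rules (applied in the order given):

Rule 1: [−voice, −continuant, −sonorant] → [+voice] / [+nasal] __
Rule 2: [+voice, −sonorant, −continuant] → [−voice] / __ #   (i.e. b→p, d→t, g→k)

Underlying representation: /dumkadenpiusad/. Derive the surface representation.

Rule 1 (post-nasal voicing): /k/ is a voiceless stop immediately after the nasal /m/, so it voices to [g]. /p/ is a voiceless stop immediately after the nasal /n/, so it voices to [b]. /dumkadenpiusad/ → dumgadenbiusad.
Rule 2 (final devoicing): /d/ is a voiced stop in word-final position, so it devoices to [t]. /dumgadenbiusad/ → dumgadenbiusat.

dumgadenbiusat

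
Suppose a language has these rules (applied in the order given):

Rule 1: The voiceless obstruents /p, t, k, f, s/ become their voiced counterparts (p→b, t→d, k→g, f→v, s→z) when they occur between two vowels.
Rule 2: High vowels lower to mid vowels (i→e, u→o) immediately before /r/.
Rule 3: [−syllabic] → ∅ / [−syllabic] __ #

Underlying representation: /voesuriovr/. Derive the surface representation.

Rule 1 (intervocalic voicing): /s/ is a voiceless obstruent between vowels /e/ and /u/, so it voices to [z]. /voesuriovr/ → voezuriovr.
Rule 2 (pre-rhotic lowering): /u/ is a high vowel immediately before /r/, so it lowers to [o]. /voezuriovr/ → voezoriovr.
Rule 3 (final cluster simplification): /r/ is the second consonant of a word-final cluster /vr/, so it deletes. /voezoriovr/ → voezoriov.

voezoriov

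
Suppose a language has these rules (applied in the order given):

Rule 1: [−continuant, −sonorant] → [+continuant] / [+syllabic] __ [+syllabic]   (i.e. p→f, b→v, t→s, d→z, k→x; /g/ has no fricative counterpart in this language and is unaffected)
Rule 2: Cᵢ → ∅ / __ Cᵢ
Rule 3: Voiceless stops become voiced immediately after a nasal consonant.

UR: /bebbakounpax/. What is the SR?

bebaxounbax

Rule 1 (intervocalic spirantization): /k/ is a stop between vowels /a/ and /o/, so it spirantizes to the fricative [x]. /bebbakounpax/ → bebbaxounpax.
Rule 2 (degemination): /bb/ is a geminate; the first /b/ deletes. /bebbaxounpax/ → bebaxounpax.
Rule 3 (post-nasal voicing): /p/ is a voiceless stop immediately after the nasal /n/, so it voices to [b]. /bebaxounpax/ → bebaxounbax.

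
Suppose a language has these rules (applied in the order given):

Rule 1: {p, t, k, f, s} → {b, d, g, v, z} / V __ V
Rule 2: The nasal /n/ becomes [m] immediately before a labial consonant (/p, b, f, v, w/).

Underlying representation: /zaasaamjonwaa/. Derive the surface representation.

Rule 1 (intervocalic voicing): /s/ is a voiceless obstruent between vowels /a/ and /a/, so it voices to [z]. /zaasaamjonwaa/ → zaazaamjonwaa.
Rule 2 (nasal place assimilation): /n/ precedes the labial consonant /w/, so it assimilates in place to [m]. /zaazaamjonwaa/ → zaazaamjomwaa.

zaazaamjomwaa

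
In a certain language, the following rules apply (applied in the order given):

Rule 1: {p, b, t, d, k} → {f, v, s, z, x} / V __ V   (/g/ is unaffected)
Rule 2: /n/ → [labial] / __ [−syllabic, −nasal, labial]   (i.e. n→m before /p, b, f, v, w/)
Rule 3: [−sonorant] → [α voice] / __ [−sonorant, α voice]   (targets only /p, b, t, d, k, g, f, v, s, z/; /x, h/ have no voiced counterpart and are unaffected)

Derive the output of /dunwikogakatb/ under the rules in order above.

Rule 1 (intervocalic spirantization): /k/ is a stop between vowels /i/ and /o/, so it spirantizes to the fricative [x]. /k/ is a stop between vowels /a/ and /a/, so it spirantizes to the fricative [x]. /dunwikogakatb/ → dunwixogaxatb.
Rule 2 (nasal place assimilation): /n/ precedes the labial consonant /w/, so it assimilates in place to [m]. /dunwixogaxatb/ → dumwixogaxatb.
Rule 3 (regressive voicing assimilation): /t/ precedes the voiced obstruent /b/, so it voices to [d] by assimilation. /dumwixogaxatb/ → dumwixogaxadb.

dumwixogaxadb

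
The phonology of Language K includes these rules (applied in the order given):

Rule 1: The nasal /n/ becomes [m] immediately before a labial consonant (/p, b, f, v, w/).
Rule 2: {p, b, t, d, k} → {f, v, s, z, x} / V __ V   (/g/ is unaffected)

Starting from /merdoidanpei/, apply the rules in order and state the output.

Rule 1 (nasal place assimilation): /n/ precedes the labial consonant /p/, so it assimilates in place to [m]. /merdoidanpei/ → merdoidampei.
Rule 2 (intervocalic spirantization): /d/ is a stop between vowels /i/ and /a/, so it spirantizes to the fricative [z]. /merdoidampei/ → merdoizampei.

merdoizampei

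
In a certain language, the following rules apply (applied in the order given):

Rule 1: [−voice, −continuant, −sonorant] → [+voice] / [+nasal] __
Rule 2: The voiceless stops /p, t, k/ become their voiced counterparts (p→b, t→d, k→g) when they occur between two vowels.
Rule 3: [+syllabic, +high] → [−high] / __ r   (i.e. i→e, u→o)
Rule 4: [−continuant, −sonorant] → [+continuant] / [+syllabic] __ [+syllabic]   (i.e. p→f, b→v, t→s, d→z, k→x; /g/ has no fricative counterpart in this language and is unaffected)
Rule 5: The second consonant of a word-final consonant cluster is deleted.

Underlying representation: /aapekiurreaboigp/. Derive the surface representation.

Rule 1 (post-nasal voicing): no segment meets the environment; /aapekiurreaboigp/ is unchanged.
Rule 2 (intervocalic voicing): /p/ is a voiceless stop between vowels /a/ and /e/, so it voices to [b]. /k/ is a voiceless stop between vowels /e/ and /i/, so it voices to [g]. /aapekiurreaboigp/ → aabegiurreaboigp.
Rule 3 (pre-rhotic lowering): /u/ is a high vowel immediately before /r/, so it lowers to [o]. /aabegiurreaboigp/ → aabegiorreaboigp.
Rule 4 (intervocalic spirantization): /b/ is a stop between vowels /a/ and /e/, so it spirantizes to the fricative [v]. /b/ is a stop between vowels /a/ and /o/, so it spirantizes to the fricative [v]. /aabegiorreaboigp/ → aavegiorreavoigp.
Rule 5 (final cluster simplification): /p/ is the second consonant of a word-final cluster /gp/, so it deletes. /aavegiorreavoigp/ → aavegiorreavoig.

aavegiorreavoig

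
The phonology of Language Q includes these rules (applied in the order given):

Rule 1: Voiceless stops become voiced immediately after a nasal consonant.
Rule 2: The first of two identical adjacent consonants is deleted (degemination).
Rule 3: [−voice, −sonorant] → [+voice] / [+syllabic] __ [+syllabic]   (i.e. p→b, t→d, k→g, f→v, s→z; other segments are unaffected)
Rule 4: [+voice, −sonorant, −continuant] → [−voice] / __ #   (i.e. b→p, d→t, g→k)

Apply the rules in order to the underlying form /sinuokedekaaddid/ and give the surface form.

Rule 1 (post-nasal voicing): no segment meets the environment; /sinuokedekaaddid/ is unchanged.
Rule 2 (degemination): /dd/ is a geminate; the first /d/ deletes. /sinuokedekaaddid/ → sinuokedekaadid.
Rule 3 (intervocalic voicing): /k/ is a voiceless obstruent between vowels /o/ and /e/, so it voices to [g]. /k/ is a voiceless obstruent between vowels /e/ and /a/, so it voices to [g]. /sinuokedekaadid/ → sinuogedegaadid.
Rule 4 (final devoicing): /d/ is a voiced stop in word-final position, so it devoices to [t]. /sinuogedegaadid/ → sinuogedegaadit.

sinuogedegaadit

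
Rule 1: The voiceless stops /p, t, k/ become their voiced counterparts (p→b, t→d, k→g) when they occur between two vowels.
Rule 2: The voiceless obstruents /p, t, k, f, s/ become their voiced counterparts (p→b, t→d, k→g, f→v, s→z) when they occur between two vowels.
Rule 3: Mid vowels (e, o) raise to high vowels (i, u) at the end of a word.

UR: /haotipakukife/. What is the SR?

Rule 1 (intervocalic voicing): /t/ is a voiceless stop between vowels /o/ and /i/, so it voices to [d]. /p/ is a voiceless stop between vowels /i/ and /a/, so it voices to [b]. /k/ is a voiceless stop between vowels /a/ and /u/, so it voices to [g]. /k/ is a voiceless stop between vowels /u/ and /i/, so it voices to [g]. /haotipakukife/ → haodibagugife.
Rule 2 (intervocalic voicing): /f/ is a voiceless obstruent between vowels /i/ and /e/, so it voices to [v]. /haodibagugife/ → haodibagugive.
Rule 3 (final vowel raising): /e/ is a mid vowel in word-final position, so it raises to [i]. /haodibagugive/ → haodibagugivi.

haodibagugivi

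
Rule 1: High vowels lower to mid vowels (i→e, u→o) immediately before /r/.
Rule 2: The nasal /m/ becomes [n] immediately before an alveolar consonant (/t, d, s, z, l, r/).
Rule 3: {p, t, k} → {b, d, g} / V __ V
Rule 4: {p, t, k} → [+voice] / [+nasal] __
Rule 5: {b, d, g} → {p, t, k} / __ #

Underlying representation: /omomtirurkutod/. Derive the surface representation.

Rule 1 (pre-rhotic lowering): /i/ is a high vowel immediately before /r/, so it lowers to [e]. /u/ is a high vowel immediately before /r/, so it lowers to [o]. /omomtirurkutod/ → omomterorkutod.
Rule 2 (nasal place assimilation): /m/ precedes the alveolar consonant /t/, so it assimilates in place to [n]. /omomterorkutod/ → omonterorkutod.
Rule 3 (intervocalic voicing): /t/ is a voiceless stop between vowels /u/ and /o/, so it voices to [d]. /omonterorkutod/ → omonterorkudod.
Rule 4 (post-nasal voicing): /t/ is a voiceless stop immediately after the nasal /n/, so it voices to [d]. /omonterorkudod/ → omonderorkudod.
Rule 5 (final devoicing): /d/ is a voiced stop in word-final position, so it devoices to [t]. /omonderorkudod/ → omonderorkudot.

omonderorkudot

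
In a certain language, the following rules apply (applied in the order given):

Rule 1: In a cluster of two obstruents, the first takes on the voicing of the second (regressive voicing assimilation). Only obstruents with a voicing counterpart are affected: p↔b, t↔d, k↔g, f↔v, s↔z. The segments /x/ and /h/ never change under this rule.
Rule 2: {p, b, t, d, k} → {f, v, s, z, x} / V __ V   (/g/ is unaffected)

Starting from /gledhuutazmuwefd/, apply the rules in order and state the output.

Rule 1 (regressive voicing assimilation): /d/ precedes the voiceless obstruent /h/, so it devoices to [t] by assimilation. /f/ precedes the voiced obstruent /d/, so it voices to [v] by assimilation. /gledhuutazmuwefd/ → glethuutazmuwevd.
Rule 2 (intervocalic spirantization): /t/ is a stop between vowels /u/ and /a/, so it spirantizes to the fricative [s]. /glethuutazmuwevd/ → glethuusazmuwevd.

glethuusazmuwevd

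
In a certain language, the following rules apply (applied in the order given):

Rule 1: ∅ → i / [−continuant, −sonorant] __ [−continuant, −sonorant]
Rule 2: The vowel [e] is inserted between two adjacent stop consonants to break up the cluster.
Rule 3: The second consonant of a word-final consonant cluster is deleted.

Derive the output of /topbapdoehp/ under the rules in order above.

topibapidoeh

Rule 1 (stop-cluster i-epenthesis): /p/ and /b/ form a stop–stop cluster, so [i] is inserted between them. /p/ and /d/ form a stop–stop cluster, so [i] is inserted between them. /topbapdoehp/ → topibapidoehp.
Rule 2 (stop-cluster e-epenthesis): no segment meets the environment; /topibapidoehp/ is unchanged.
Rule 3 (final cluster simplification): /p/ is the second consonant of a word-final cluster /hp/, so it deletes. /topibapidoehp/ → topibapidoeh.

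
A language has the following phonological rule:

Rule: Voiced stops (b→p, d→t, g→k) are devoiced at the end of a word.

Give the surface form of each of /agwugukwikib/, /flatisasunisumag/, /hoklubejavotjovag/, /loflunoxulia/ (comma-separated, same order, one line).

agwugukwikip, flatisasunisumak, hoklubejavotjovak, loflunoxulia

/agwugukwikib/: /b/ is a voiced stop in word-final position, so it devoices to [p]. → [agwugukwikip].
/flatisasunisumag/: /g/ is a voiced stop in word-final position, so it devoices to [k]. → [flatisasunisumak].
/hoklubejavotjovag/: /g/ is a voiced stop in word-final position, so it devoices to [k]. → [hoklubejavotjovak].
/loflunoxulia/: the rule's environment is not met; surfaces unchanged as [loflunoxulia].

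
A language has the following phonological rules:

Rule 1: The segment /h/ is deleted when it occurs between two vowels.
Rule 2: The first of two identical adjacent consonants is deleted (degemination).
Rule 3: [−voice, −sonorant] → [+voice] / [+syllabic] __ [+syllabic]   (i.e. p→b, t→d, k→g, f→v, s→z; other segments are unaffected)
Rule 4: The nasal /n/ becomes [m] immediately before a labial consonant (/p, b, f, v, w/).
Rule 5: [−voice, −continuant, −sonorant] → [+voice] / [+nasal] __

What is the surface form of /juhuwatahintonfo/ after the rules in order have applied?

juuwadaindomfo

Rule 1 (intervocalic h-deletion): /h/ occurs between vowels /u/ and /u/, so it deletes. /h/ occurs between vowels /a/ and /i/, so it deletes. /juhuwatahintonfo/ → juuwataintonfo.
Rule 2 (degemination): no segment meets the environment; /juuwataintonfo/ is unchanged.
Rule 3 (intervocalic voicing): /t/ is a voiceless obstruent between vowels /a/ and /a/, so it voices to [d]. /juuwataintonfo/ → juuwadaintonfo.
Rule 4 (nasal place assimilation): /n/ precedes the labial consonant /f/, so it assimilates in place to [m]. /juuwadaintonfo/ → juuwadaintomfo.
Rule 5 (post-nasal voicing): /t/ is a voiceless stop immediately after the nasal /n/, so it voices to [d]. /juuwadaintomfo/ → juuwadaindomfo.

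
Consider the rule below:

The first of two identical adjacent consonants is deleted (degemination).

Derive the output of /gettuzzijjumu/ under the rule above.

/tt/ is a geminate; the first /t/ deletes.
/zz/ is a geminate; the first /z/ deletes.
/jj/ is a geminate; the first /j/ deletes.
The other instances of /g/, /t/, /z/, /j/, /m/ do not occur in the required environment and remain unchanged.
Surface form: [getuzijumu].

getuzijumu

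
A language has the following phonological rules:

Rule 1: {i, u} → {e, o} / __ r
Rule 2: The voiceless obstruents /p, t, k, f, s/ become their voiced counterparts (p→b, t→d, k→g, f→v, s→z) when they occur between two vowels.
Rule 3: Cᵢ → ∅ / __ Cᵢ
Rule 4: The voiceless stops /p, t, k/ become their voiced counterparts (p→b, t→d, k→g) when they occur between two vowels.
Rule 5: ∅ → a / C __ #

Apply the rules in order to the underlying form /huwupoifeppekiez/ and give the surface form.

huwuboivebegieza

Rule 1 (pre-rhotic lowering): no segment meets the environment; /huwupoifeppekiez/ is unchanged.
Rule 2 (intervocalic voicing): /p/ is a voiceless obstruent between vowels /u/ and /o/, so it voices to [b]. /f/ is a voiceless obstruent between vowels /i/ and /e/, so it voices to [v]. /k/ is a voiceless obstruent between vowels /e/ and /i/, so it voices to [g]. /huwupoifeppekiez/ → huwuboiveppegiez.
Rule 3 (degemination): /pp/ is a geminate; the first /p/ deletes. /huwuboiveppegiez/ → huwuboivepegiez.
Rule 4 (intervocalic voicing): /p/ is a voiceless stop between vowels /e/ and /e/, so it voices to [b]. /huwuboivepegiez/ → huwuboivebegiez.
Rule 5 (final a-epenthesis): the form ends in the consonant /z/, so [a] is inserted word-finally. /huwuboivebegiez/ → huwuboivebegieza.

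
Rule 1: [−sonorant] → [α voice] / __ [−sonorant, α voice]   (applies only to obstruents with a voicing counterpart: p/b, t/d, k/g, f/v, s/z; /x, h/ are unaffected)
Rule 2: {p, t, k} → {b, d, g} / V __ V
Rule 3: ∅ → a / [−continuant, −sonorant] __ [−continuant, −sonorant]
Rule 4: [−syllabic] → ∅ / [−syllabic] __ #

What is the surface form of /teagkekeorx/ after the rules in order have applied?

Rule 1 (regressive voicing assimilation): /g/ precedes the voiceless obstruent /k/, so it devoices to [k] by assimilation. /teagkekeorx/ → teakkekeorx.
Rule 2 (intervocalic voicing): /k/ is a voiceless stop between vowels /e/ and /e/, so it voices to [g]. /teakkekeorx/ → teakkegeorx.
Rule 3 (stop-cluster a-epenthesis): /k/ and /k/ form a stop–stop cluster, so [a] is inserted between them. /teakkegeorx/ → teakakegeorx.
Rule 4 (final cluster simplification): /x/ is the second consonant of a word-final cluster /rx/, so it deletes. /teakakegeorx/ → teakakegeor.

teakakegeor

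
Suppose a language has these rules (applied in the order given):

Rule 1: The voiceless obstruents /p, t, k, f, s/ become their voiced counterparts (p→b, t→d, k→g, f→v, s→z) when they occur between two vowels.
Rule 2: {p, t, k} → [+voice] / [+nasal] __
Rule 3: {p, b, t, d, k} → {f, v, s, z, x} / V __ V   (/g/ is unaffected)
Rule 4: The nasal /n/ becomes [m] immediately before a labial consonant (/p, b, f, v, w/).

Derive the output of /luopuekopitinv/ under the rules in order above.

Rule 1 (intervocalic voicing): /p/ is a voiceless obstruent between vowels /o/ and /u/, so it voices to [b]. /k/ is a voiceless obstruent between vowels /e/ and /o/, so it voices to [g]. /p/ is a voiceless obstruent between vowels /o/ and /i/, so it voices to [b]. /t/ is a voiceless obstruent between vowels /i/ and /i/, so it voices to [d]. /luopuekopitinv/ → luobuegobidinv.
Rule 2 (post-nasal voicing): no segment meets the environment; /luobuegobidinv/ is unchanged.
Rule 3 (intervocalic spirantization): /b/ is a stop between vowels /o/ and /u/, so it spirantizes to the fricative [v]. /b/ is a stop between vowels /o/ and /i/, so it spirantizes to the fricative [v]. /d/ is a stop between vowels /i/ and /i/, so it spirantizes to the fricative [z]. /luobuegobidinv/ → luovuegovizinv.
Rule 4 (nasal place assimilation): /n/ precedes the labial consonant /v/, so it assimilates in place to [m]. /luovuegovizinv/ → luovuegovizimv.

luovuegovizimv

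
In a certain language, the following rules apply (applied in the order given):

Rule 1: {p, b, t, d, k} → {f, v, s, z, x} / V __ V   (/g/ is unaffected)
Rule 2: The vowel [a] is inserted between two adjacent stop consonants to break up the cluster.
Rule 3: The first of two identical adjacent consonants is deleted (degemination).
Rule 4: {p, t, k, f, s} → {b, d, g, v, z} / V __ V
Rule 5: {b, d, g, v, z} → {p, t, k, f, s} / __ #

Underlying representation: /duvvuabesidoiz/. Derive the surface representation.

Rule 1 (intervocalic spirantization): /b/ is a stop between vowels /a/ and /e/, so it spirantizes to the fricative [v]. /d/ is a stop between vowels /i/ and /o/, so it spirantizes to the fricative [z]. /duvvuabesidoiz/ → duvvuavesizoiz.
Rule 2 (stop-cluster a-epenthesis): no segment meets the environment; /duvvuavesizoiz/ is unchanged.
Rule 3 (degemination): /vv/ is a geminate; the first /v/ deletes. /duvvuavesizoiz/ → duvuavesizoiz.
Rule 4 (intervocalic voicing): /s/ is a voiceless obstruent between vowels /e/ and /i/, so it voices to [z]. /duvuavesizoiz/ → duvuavezizoiz.
Rule 5 (final devoicing): /z/ is a voiced obstruent in word-final position, so it devoices to [s]. /duvuavezizoiz/ → duvuavezizois.

duvuavezizois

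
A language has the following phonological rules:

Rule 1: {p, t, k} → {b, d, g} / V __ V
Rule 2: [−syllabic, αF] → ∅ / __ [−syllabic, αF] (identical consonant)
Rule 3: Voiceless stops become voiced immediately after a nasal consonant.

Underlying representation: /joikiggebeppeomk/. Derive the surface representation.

joigigebepeomg

Rule 1 (intervocalic voicing): /k/ is a voiceless stop between vowels /i/ and /i/, so it voices to [g]. /joikiggebeppeomk/ → joigiggebeppeomk.
Rule 2 (degemination): /gg/ is a geminate; the first /g/ deletes. /pp/ is a geminate; the first /p/ deletes. /joigiggebeppeomk/ → joigigebepeomk.
Rule 3 (post-nasal voicing): /k/ is a voiceless stop immediately after the nasal /m/, so it voices to [g]. /joigigebepeomk/ → joigigebepeomg.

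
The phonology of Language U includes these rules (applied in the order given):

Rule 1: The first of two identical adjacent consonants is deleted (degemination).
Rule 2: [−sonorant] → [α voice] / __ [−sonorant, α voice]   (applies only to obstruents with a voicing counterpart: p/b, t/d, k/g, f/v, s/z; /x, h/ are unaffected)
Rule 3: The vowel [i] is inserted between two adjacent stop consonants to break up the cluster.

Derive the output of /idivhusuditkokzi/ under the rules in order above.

idifhusuditikogzi

Rule 1 (degemination): no segment meets the environment; /idivhusuditkokzi/ is unchanged.
Rule 2 (regressive voicing assimilation): /v/ precedes the voiceless obstruent /h/, so it devoices to [f] by assimilation. /k/ precedes the voiced obstruent /z/, so it voices to [g] by assimilation. /idivhusuditkokzi/ → idifhusuditkogzi.
Rule 3 (stop-cluster i-epenthesis): /t/ and /k/ form a stop–stop cluster, so [i] is inserted between them. /idifhusuditkogzi/ → idifhusuditikogzi.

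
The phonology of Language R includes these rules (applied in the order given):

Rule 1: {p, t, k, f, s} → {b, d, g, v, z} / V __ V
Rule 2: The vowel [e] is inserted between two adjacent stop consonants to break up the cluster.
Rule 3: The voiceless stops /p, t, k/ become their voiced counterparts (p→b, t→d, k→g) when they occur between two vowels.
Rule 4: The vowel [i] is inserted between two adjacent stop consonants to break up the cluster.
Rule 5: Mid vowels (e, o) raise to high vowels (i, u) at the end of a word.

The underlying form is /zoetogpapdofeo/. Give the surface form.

zoedogebabedoveu

Rule 1 (intervocalic voicing): /t/ is a voiceless obstruent between vowels /e/ and /o/, so it voices to [d]. /f/ is a voiceless obstruent between vowels /o/ and /e/, so it voices to [v]. /zoetogpapdofeo/ → zoedogpapdoveo.
Rule 2 (stop-cluster e-epenthesis): /g/ and /p/ form a stop–stop cluster, so [e] is inserted between them. /p/ and /d/ form a stop–stop cluster, so [e] is inserted between them. /zoedogpapdoveo/ → zoedogepapedoveo.
Rule 3 (intervocalic voicing): /p/ is a voiceless stop between vowels /e/ and /a/, so it voices to [b]. /p/ is a voiceless stop between vowels /a/ and /e/, so it voices to [b]. /zoedogepapedoveo/ → zoedogebabedoveo.
Rule 4 (stop-cluster i-epenthesis): no segment meets the environment; /zoedogebabedoveo/ is unchanged.
Rule 5 (final vowel raising): /o/ is a mid vowel in word-final position, so it raises to [u]. /zoedogebabedoveo/ → zoedogebabedoveu.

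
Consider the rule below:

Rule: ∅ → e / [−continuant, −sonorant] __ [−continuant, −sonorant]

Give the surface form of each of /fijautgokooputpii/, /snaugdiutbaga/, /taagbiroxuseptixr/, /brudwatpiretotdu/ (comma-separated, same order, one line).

fijautegokooputepii, snaugediutebaga, taagebiroxusepetixr, brudwatepiretotedu

/fijautgokooputpii/: /t/ and /g/ form a stop–stop cluster, so [e] is inserted between them. /t/ and /p/ form a stop–stop cluster, so [e] is inserted between them. → [fijautegokooputepii].
/snaugdiutbaga/: /g/ and /d/ form a stop–stop cluster, so [e] is inserted between them. /t/ and /b/ form a stop–stop cluster, so [e] is inserted between them. → [snaugediutebaga].
/taagbiroxuseptixr/: /g/ and /b/ form a stop–stop cluster, so [e] is inserted between them. /p/ and /t/ form a stop–stop cluster, so [e] is inserted between them. → [taagebiroxusepetixr].
/brudwatpiretotdu/: /t/ and /p/ form a stop–stop cluster, so [e] is inserted between them. /t/ and /d/ form a stop–stop cluster, so [e] is inserted between them. → [brudwatepiretotedu].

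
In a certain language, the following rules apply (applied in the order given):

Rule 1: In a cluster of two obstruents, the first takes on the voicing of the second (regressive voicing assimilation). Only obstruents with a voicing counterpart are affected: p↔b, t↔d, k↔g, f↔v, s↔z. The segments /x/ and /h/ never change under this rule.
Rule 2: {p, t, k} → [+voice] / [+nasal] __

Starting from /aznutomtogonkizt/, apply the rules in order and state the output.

aznutomdogongist

Rule 1 (regressive voicing assimilation): /z/ precedes the voiceless obstruent /t/, so it devoices to [s] by assimilation. /aznutomtogonkizt/ → aznutomtogonkist.
Rule 2 (post-nasal voicing): /t/ is a voiceless stop immediately after the nasal /m/, so it voices to [d]. /k/ is a voiceless stop immediately after the nasal /n/, so it voices to [g]. /aznutomtogonkist/ → aznutomdogongist.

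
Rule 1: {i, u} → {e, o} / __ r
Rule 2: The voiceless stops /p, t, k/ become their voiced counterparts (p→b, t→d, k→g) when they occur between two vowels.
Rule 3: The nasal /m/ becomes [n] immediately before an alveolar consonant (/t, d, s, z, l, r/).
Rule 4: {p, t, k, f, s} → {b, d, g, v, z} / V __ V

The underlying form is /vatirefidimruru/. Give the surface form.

Rule 1 (pre-rhotic lowering): /i/ is a high vowel immediately before /r/, so it lowers to [e]. /u/ is a high vowel immediately before /r/, so it lowers to [o]. /vatirefidimruru/ → vaterefidimroru.
Rule 2 (intervocalic voicing): /t/ is a voiceless stop between vowels /a/ and /e/, so it voices to [d]. /vaterefidimroru/ → vaderefidimroru.
Rule 3 (nasal place assimilation): /m/ precedes the alveolar consonant /r/, so it assimilates in place to [n]. /vaderefidimroru/ → vaderefidinroru.
Rule 4 (intervocalic voicing): /f/ is a voiceless obstruent between vowels /e/ and /i/, so it voices to [v]. /vaderefidinroru/ → vaderevidinroru.

vaderevidinroru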